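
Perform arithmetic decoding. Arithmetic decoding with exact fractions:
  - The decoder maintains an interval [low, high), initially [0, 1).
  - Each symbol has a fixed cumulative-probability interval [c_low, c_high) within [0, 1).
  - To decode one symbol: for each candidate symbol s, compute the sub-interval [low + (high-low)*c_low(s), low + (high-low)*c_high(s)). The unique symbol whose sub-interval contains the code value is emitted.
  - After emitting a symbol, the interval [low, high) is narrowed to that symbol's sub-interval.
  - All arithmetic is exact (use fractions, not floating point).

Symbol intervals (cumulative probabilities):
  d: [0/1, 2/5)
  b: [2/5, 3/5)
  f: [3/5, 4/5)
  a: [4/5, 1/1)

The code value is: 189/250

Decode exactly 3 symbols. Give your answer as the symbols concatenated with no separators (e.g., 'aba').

Answer: ffa

Derivation:
Step 1: interval [0/1, 1/1), width = 1/1 - 0/1 = 1/1
  'd': [0/1 + 1/1*0/1, 0/1 + 1/1*2/5) = [0/1, 2/5)
  'b': [0/1 + 1/1*2/5, 0/1 + 1/1*3/5) = [2/5, 3/5)
  'f': [0/1 + 1/1*3/5, 0/1 + 1/1*4/5) = [3/5, 4/5) <- contains code 189/250
  'a': [0/1 + 1/1*4/5, 0/1 + 1/1*1/1) = [4/5, 1/1)
  emit 'f', narrow to [3/5, 4/5)
Step 2: interval [3/5, 4/5), width = 4/5 - 3/5 = 1/5
  'd': [3/5 + 1/5*0/1, 3/5 + 1/5*2/5) = [3/5, 17/25)
  'b': [3/5 + 1/5*2/5, 3/5 + 1/5*3/5) = [17/25, 18/25)
  'f': [3/5 + 1/5*3/5, 3/5 + 1/5*4/5) = [18/25, 19/25) <- contains code 189/250
  'a': [3/5 + 1/5*4/5, 3/5 + 1/5*1/1) = [19/25, 4/5)
  emit 'f', narrow to [18/25, 19/25)
Step 3: interval [18/25, 19/25), width = 19/25 - 18/25 = 1/25
  'd': [18/25 + 1/25*0/1, 18/25 + 1/25*2/5) = [18/25, 92/125)
  'b': [18/25 + 1/25*2/5, 18/25 + 1/25*3/5) = [92/125, 93/125)
  'f': [18/25 + 1/25*3/5, 18/25 + 1/25*4/5) = [93/125, 94/125)
  'a': [18/25 + 1/25*4/5, 18/25 + 1/25*1/1) = [94/125, 19/25) <- contains code 189/250
  emit 'a', narrow to [94/125, 19/25)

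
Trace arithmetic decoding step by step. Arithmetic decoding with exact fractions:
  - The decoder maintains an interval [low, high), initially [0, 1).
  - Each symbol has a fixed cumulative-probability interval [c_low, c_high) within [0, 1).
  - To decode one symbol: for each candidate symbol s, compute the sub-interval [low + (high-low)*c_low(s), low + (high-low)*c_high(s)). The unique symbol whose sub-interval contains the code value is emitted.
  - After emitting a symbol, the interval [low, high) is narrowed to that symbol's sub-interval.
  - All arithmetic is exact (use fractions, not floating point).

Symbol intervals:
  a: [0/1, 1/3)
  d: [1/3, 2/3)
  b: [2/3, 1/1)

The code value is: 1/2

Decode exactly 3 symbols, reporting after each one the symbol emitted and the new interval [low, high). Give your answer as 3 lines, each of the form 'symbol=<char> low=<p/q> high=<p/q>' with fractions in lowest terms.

Step 1: interval [0/1, 1/1), width = 1/1 - 0/1 = 1/1
  'a': [0/1 + 1/1*0/1, 0/1 + 1/1*1/3) = [0/1, 1/3)
  'd': [0/1 + 1/1*1/3, 0/1 + 1/1*2/3) = [1/3, 2/3) <- contains code 1/2
  'b': [0/1 + 1/1*2/3, 0/1 + 1/1*1/1) = [2/3, 1/1)
  emit 'd', narrow to [1/3, 2/3)
Step 2: interval [1/3, 2/3), width = 2/3 - 1/3 = 1/3
  'a': [1/3 + 1/3*0/1, 1/3 + 1/3*1/3) = [1/3, 4/9)
  'd': [1/3 + 1/3*1/3, 1/3 + 1/3*2/3) = [4/9, 5/9) <- contains code 1/2
  'b': [1/3 + 1/3*2/3, 1/3 + 1/3*1/1) = [5/9, 2/3)
  emit 'd', narrow to [4/9, 5/9)
Step 3: interval [4/9, 5/9), width = 5/9 - 4/9 = 1/9
  'a': [4/9 + 1/9*0/1, 4/9 + 1/9*1/3) = [4/9, 13/27)
  'd': [4/9 + 1/9*1/3, 4/9 + 1/9*2/3) = [13/27, 14/27) <- contains code 1/2
  'b': [4/9 + 1/9*2/3, 4/9 + 1/9*1/1) = [14/27, 5/9)
  emit 'd', narrow to [13/27, 14/27)

Answer: symbol=d low=1/3 high=2/3
symbol=d low=4/9 high=5/9
symbol=d low=13/27 high=14/27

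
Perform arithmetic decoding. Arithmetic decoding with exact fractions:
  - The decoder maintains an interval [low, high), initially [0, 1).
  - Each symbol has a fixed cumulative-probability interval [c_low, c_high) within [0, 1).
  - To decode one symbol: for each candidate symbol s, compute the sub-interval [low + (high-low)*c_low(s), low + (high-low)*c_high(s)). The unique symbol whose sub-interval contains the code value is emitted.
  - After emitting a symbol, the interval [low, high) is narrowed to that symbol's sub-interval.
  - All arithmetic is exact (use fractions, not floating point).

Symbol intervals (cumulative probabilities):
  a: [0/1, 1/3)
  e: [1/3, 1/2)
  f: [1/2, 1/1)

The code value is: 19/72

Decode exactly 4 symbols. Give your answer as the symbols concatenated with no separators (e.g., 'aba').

Step 1: interval [0/1, 1/1), width = 1/1 - 0/1 = 1/1
  'a': [0/1 + 1/1*0/1, 0/1 + 1/1*1/3) = [0/1, 1/3) <- contains code 19/72
  'e': [0/1 + 1/1*1/3, 0/1 + 1/1*1/2) = [1/3, 1/2)
  'f': [0/1 + 1/1*1/2, 0/1 + 1/1*1/1) = [1/2, 1/1)
  emit 'a', narrow to [0/1, 1/3)
Step 2: interval [0/1, 1/3), width = 1/3 - 0/1 = 1/3
  'a': [0/1 + 1/3*0/1, 0/1 + 1/3*1/3) = [0/1, 1/9)
  'e': [0/1 + 1/3*1/3, 0/1 + 1/3*1/2) = [1/9, 1/6)
  'f': [0/1 + 1/3*1/2, 0/1 + 1/3*1/1) = [1/6, 1/3) <- contains code 19/72
  emit 'f', narrow to [1/6, 1/3)
Step 3: interval [1/6, 1/3), width = 1/3 - 1/6 = 1/6
  'a': [1/6 + 1/6*0/1, 1/6 + 1/6*1/3) = [1/6, 2/9)
  'e': [1/6 + 1/6*1/3, 1/6 + 1/6*1/2) = [2/9, 1/4)
  'f': [1/6 + 1/6*1/2, 1/6 + 1/6*1/1) = [1/4, 1/3) <- contains code 19/72
  emit 'f', narrow to [1/4, 1/3)
Step 4: interval [1/4, 1/3), width = 1/3 - 1/4 = 1/12
  'a': [1/4 + 1/12*0/1, 1/4 + 1/12*1/3) = [1/4, 5/18) <- contains code 19/72
  'e': [1/4 + 1/12*1/3, 1/4 + 1/12*1/2) = [5/18, 7/24)
  'f': [1/4 + 1/12*1/2, 1/4 + 1/12*1/1) = [7/24, 1/3)
  emit 'a', narrow to [1/4, 5/18)

Answer: affa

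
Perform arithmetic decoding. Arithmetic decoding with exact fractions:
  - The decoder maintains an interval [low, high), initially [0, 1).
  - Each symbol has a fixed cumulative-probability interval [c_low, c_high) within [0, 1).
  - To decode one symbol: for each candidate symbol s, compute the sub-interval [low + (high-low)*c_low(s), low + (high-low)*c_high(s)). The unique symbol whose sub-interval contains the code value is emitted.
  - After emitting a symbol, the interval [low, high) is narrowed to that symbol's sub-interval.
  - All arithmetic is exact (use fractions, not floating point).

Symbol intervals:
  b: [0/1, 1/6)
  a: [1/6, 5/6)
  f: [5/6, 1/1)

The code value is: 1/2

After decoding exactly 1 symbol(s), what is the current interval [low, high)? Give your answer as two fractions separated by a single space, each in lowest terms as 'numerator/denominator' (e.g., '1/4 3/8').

Step 1: interval [0/1, 1/1), width = 1/1 - 0/1 = 1/1
  'b': [0/1 + 1/1*0/1, 0/1 + 1/1*1/6) = [0/1, 1/6)
  'a': [0/1 + 1/1*1/6, 0/1 + 1/1*5/6) = [1/6, 5/6) <- contains code 1/2
  'f': [0/1 + 1/1*5/6, 0/1 + 1/1*1/1) = [5/6, 1/1)
  emit 'a', narrow to [1/6, 5/6)

Answer: 1/6 5/6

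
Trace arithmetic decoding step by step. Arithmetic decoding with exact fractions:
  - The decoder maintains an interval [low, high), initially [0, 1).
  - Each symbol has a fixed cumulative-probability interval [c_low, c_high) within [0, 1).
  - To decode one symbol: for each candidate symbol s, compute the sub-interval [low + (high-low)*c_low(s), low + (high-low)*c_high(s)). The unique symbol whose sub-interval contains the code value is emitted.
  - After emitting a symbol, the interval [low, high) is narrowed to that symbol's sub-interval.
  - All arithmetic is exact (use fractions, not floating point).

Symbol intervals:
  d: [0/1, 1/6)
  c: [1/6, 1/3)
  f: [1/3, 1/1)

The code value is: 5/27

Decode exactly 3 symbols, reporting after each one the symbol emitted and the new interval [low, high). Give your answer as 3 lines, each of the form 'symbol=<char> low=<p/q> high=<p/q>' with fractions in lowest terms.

Step 1: interval [0/1, 1/1), width = 1/1 - 0/1 = 1/1
  'd': [0/1 + 1/1*0/1, 0/1 + 1/1*1/6) = [0/1, 1/6)
  'c': [0/1 + 1/1*1/6, 0/1 + 1/1*1/3) = [1/6, 1/3) <- contains code 5/27
  'f': [0/1 + 1/1*1/3, 0/1 + 1/1*1/1) = [1/3, 1/1)
  emit 'c', narrow to [1/6, 1/3)
Step 2: interval [1/6, 1/3), width = 1/3 - 1/6 = 1/6
  'd': [1/6 + 1/6*0/1, 1/6 + 1/6*1/6) = [1/6, 7/36) <- contains code 5/27
  'c': [1/6 + 1/6*1/6, 1/6 + 1/6*1/3) = [7/36, 2/9)
  'f': [1/6 + 1/6*1/3, 1/6 + 1/6*1/1) = [2/9, 1/3)
  emit 'd', narrow to [1/6, 7/36)
Step 3: interval [1/6, 7/36), width = 7/36 - 1/6 = 1/36
  'd': [1/6 + 1/36*0/1, 1/6 + 1/36*1/6) = [1/6, 37/216)
  'c': [1/6 + 1/36*1/6, 1/6 + 1/36*1/3) = [37/216, 19/108)
  'f': [1/6 + 1/36*1/3, 1/6 + 1/36*1/1) = [19/108, 7/36) <- contains code 5/27
  emit 'f', narrow to [19/108, 7/36)

Answer: symbol=c low=1/6 high=1/3
symbol=d low=1/6 high=7/36
symbol=f low=19/108 high=7/36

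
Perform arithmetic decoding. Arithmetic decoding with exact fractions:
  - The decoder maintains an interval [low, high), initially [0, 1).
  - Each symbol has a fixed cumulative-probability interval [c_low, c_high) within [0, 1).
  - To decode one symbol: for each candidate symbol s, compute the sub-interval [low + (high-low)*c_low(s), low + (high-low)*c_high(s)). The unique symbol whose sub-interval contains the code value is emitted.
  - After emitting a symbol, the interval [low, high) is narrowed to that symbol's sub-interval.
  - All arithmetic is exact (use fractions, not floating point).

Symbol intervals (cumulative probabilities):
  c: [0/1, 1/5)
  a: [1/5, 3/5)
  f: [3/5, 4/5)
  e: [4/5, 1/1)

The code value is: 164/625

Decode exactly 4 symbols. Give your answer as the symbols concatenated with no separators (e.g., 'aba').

Step 1: interval [0/1, 1/1), width = 1/1 - 0/1 = 1/1
  'c': [0/1 + 1/1*0/1, 0/1 + 1/1*1/5) = [0/1, 1/5)
  'a': [0/1 + 1/1*1/5, 0/1 + 1/1*3/5) = [1/5, 3/5) <- contains code 164/625
  'f': [0/1 + 1/1*3/5, 0/1 + 1/1*4/5) = [3/5, 4/5)
  'e': [0/1 + 1/1*4/5, 0/1 + 1/1*1/1) = [4/5, 1/1)
  emit 'a', narrow to [1/5, 3/5)
Step 2: interval [1/5, 3/5), width = 3/5 - 1/5 = 2/5
  'c': [1/5 + 2/5*0/1, 1/5 + 2/5*1/5) = [1/5, 7/25) <- contains code 164/625
  'a': [1/5 + 2/5*1/5, 1/5 + 2/5*3/5) = [7/25, 11/25)
  'f': [1/5 + 2/5*3/5, 1/5 + 2/5*4/5) = [11/25, 13/25)
  'e': [1/5 + 2/5*4/5, 1/5 + 2/5*1/1) = [13/25, 3/5)
  emit 'c', narrow to [1/5, 7/25)
Step 3: interval [1/5, 7/25), width = 7/25 - 1/5 = 2/25
  'c': [1/5 + 2/25*0/1, 1/5 + 2/25*1/5) = [1/5, 27/125)
  'a': [1/5 + 2/25*1/5, 1/5 + 2/25*3/5) = [27/125, 31/125)
  'f': [1/5 + 2/25*3/5, 1/5 + 2/25*4/5) = [31/125, 33/125) <- contains code 164/625
  'e': [1/5 + 2/25*4/5, 1/5 + 2/25*1/1) = [33/125, 7/25)
  emit 'f', narrow to [31/125, 33/125)
Step 4: interval [31/125, 33/125), width = 33/125 - 31/125 = 2/125
  'c': [31/125 + 2/125*0/1, 31/125 + 2/125*1/5) = [31/125, 157/625)
  'a': [31/125 + 2/125*1/5, 31/125 + 2/125*3/5) = [157/625, 161/625)
  'f': [31/125 + 2/125*3/5, 31/125 + 2/125*4/5) = [161/625, 163/625)
  'e': [31/125 + 2/125*4/5, 31/125 + 2/125*1/1) = [163/625, 33/125) <- contains code 164/625
  emit 'e', narrow to [163/625, 33/125)

Answer: acfe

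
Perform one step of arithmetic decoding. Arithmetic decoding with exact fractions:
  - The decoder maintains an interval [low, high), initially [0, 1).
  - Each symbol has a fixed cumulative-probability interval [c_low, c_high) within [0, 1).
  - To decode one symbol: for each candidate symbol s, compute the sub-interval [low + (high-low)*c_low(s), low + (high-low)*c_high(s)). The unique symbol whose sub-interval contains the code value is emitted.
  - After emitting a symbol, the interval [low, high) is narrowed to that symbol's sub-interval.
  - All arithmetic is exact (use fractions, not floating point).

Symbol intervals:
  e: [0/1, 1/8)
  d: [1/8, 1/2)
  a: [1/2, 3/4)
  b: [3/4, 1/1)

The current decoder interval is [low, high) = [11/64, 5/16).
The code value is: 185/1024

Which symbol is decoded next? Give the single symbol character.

Interval width = high − low = 5/16 − 11/64 = 9/64
Scaled code = (code − low) / width = (185/1024 − 11/64) / 9/64 = 1/16
  e: [0/1, 1/8) ← scaled code falls here ✓
  d: [1/8, 1/2) 
  a: [1/2, 3/4) 
  b: [3/4, 1/1) 

Answer: e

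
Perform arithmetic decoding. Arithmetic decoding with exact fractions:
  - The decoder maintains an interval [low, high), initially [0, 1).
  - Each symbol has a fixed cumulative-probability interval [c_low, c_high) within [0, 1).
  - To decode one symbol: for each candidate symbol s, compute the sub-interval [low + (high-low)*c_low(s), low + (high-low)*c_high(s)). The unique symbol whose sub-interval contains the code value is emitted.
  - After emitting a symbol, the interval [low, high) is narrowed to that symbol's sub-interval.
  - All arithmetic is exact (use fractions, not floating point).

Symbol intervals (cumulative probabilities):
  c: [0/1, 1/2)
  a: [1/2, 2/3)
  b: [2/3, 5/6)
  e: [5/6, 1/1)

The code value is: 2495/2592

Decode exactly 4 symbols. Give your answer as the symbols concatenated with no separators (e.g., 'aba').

Answer: ebae

Derivation:
Step 1: interval [0/1, 1/1), width = 1/1 - 0/1 = 1/1
  'c': [0/1 + 1/1*0/1, 0/1 + 1/1*1/2) = [0/1, 1/2)
  'a': [0/1 + 1/1*1/2, 0/1 + 1/1*2/3) = [1/2, 2/3)
  'b': [0/1 + 1/1*2/3, 0/1 + 1/1*5/6) = [2/3, 5/6)
  'e': [0/1 + 1/1*5/6, 0/1 + 1/1*1/1) = [5/6, 1/1) <- contains code 2495/2592
  emit 'e', narrow to [5/6, 1/1)
Step 2: interval [5/6, 1/1), width = 1/1 - 5/6 = 1/6
  'c': [5/6 + 1/6*0/1, 5/6 + 1/6*1/2) = [5/6, 11/12)
  'a': [5/6 + 1/6*1/2, 5/6 + 1/6*2/3) = [11/12, 17/18)
  'b': [5/6 + 1/6*2/3, 5/6 + 1/6*5/6) = [17/18, 35/36) <- contains code 2495/2592
  'e': [5/6 + 1/6*5/6, 5/6 + 1/6*1/1) = [35/36, 1/1)
  emit 'b', narrow to [17/18, 35/36)
Step 3: interval [17/18, 35/36), width = 35/36 - 17/18 = 1/36
  'c': [17/18 + 1/36*0/1, 17/18 + 1/36*1/2) = [17/18, 23/24)
  'a': [17/18 + 1/36*1/2, 17/18 + 1/36*2/3) = [23/24, 26/27) <- contains code 2495/2592
  'b': [17/18 + 1/36*2/3, 17/18 + 1/36*5/6) = [26/27, 209/216)
  'e': [17/18 + 1/36*5/6, 17/18 + 1/36*1/1) = [209/216, 35/36)
  emit 'a', narrow to [23/24, 26/27)
Step 4: interval [23/24, 26/27), width = 26/27 - 23/24 = 1/216
  'c': [23/24 + 1/216*0/1, 23/24 + 1/216*1/2) = [23/24, 415/432)
  'a': [23/24 + 1/216*1/2, 23/24 + 1/216*2/3) = [415/432, 623/648)
  'b': [23/24 + 1/216*2/3, 23/24 + 1/216*5/6) = [623/648, 1247/1296)
  'e': [23/24 + 1/216*5/6, 23/24 + 1/216*1/1) = [1247/1296, 26/27) <- contains code 2495/2592
  emit 'e', narrow to [1247/1296, 26/27)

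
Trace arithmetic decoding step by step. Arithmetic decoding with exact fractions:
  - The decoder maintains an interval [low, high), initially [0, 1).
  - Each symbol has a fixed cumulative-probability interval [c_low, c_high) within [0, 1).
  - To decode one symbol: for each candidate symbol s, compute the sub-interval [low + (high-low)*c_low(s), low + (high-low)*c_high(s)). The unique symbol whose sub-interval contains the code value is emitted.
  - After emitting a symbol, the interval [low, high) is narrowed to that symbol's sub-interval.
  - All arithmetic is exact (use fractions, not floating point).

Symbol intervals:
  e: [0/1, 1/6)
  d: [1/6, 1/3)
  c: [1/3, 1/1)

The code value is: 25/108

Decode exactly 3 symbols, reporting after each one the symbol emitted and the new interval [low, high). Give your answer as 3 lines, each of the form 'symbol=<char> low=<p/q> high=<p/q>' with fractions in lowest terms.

Answer: symbol=d low=1/6 high=1/3
symbol=c low=2/9 high=1/3
symbol=e low=2/9 high=13/54

Derivation:
Step 1: interval [0/1, 1/1), width = 1/1 - 0/1 = 1/1
  'e': [0/1 + 1/1*0/1, 0/1 + 1/1*1/6) = [0/1, 1/6)
  'd': [0/1 + 1/1*1/6, 0/1 + 1/1*1/3) = [1/6, 1/3) <- contains code 25/108
  'c': [0/1 + 1/1*1/3, 0/1 + 1/1*1/1) = [1/3, 1/1)
  emit 'd', narrow to [1/6, 1/3)
Step 2: interval [1/6, 1/3), width = 1/3 - 1/6 = 1/6
  'e': [1/6 + 1/6*0/1, 1/6 + 1/6*1/6) = [1/6, 7/36)
  'd': [1/6 + 1/6*1/6, 1/6 + 1/6*1/3) = [7/36, 2/9)
  'c': [1/6 + 1/6*1/3, 1/6 + 1/6*1/1) = [2/9, 1/3) <- contains code 25/108
  emit 'c', narrow to [2/9, 1/3)
Step 3: interval [2/9, 1/3), width = 1/3 - 2/9 = 1/9
  'e': [2/9 + 1/9*0/1, 2/9 + 1/9*1/6) = [2/9, 13/54) <- contains code 25/108
  'd': [2/9 + 1/9*1/6, 2/9 + 1/9*1/3) = [13/54, 7/27)
  'c': [2/9 + 1/9*1/3, 2/9 + 1/9*1/1) = [7/27, 1/3)
  emit 'e', narrow to [2/9, 13/54)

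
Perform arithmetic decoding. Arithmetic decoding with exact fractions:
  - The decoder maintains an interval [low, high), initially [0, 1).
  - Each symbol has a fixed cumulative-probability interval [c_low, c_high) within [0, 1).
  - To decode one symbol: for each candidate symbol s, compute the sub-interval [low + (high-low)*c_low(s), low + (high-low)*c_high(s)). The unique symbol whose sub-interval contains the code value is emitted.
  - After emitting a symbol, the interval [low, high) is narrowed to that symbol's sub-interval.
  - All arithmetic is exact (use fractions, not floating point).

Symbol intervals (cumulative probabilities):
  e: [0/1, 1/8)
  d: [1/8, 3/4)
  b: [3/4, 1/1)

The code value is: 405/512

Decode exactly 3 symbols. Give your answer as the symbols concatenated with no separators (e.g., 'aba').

Answer: bde

Derivation:
Step 1: interval [0/1, 1/1), width = 1/1 - 0/1 = 1/1
  'e': [0/1 + 1/1*0/1, 0/1 + 1/1*1/8) = [0/1, 1/8)
  'd': [0/1 + 1/1*1/8, 0/1 + 1/1*3/4) = [1/8, 3/4)
  'b': [0/1 + 1/1*3/4, 0/1 + 1/1*1/1) = [3/4, 1/1) <- contains code 405/512
  emit 'b', narrow to [3/4, 1/1)
Step 2: interval [3/4, 1/1), width = 1/1 - 3/4 = 1/4
  'e': [3/4 + 1/4*0/1, 3/4 + 1/4*1/8) = [3/4, 25/32)
  'd': [3/4 + 1/4*1/8, 3/4 + 1/4*3/4) = [25/32, 15/16) <- contains code 405/512
  'b': [3/4 + 1/4*3/4, 3/4 + 1/4*1/1) = [15/16, 1/1)
  emit 'd', narrow to [25/32, 15/16)
Step 3: interval [25/32, 15/16), width = 15/16 - 25/32 = 5/32
  'e': [25/32 + 5/32*0/1, 25/32 + 5/32*1/8) = [25/32, 205/256) <- contains code 405/512
  'd': [25/32 + 5/32*1/8, 25/32 + 5/32*3/4) = [205/256, 115/128)
  'b': [25/32 + 5/32*3/4, 25/32 + 5/32*1/1) = [115/128, 15/16)
  emit 'e', narrow to [25/32, 205/256)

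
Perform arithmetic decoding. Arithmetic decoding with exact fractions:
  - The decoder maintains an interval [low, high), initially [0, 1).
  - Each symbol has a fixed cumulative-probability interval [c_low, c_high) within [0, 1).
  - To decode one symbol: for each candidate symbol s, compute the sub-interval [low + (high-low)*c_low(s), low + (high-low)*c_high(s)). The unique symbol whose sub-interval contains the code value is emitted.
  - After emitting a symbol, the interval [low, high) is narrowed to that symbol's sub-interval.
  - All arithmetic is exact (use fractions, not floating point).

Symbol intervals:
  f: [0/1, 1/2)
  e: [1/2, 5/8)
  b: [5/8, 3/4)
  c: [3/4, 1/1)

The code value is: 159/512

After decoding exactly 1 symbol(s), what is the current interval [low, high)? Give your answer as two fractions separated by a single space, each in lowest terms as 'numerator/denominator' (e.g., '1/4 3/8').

Step 1: interval [0/1, 1/1), width = 1/1 - 0/1 = 1/1
  'f': [0/1 + 1/1*0/1, 0/1 + 1/1*1/2) = [0/1, 1/2) <- contains code 159/512
  'e': [0/1 + 1/1*1/2, 0/1 + 1/1*5/8) = [1/2, 5/8)
  'b': [0/1 + 1/1*5/8, 0/1 + 1/1*3/4) = [5/8, 3/4)
  'c': [0/1 + 1/1*3/4, 0/1 + 1/1*1/1) = [3/4, 1/1)
  emit 'f', narrow to [0/1, 1/2)

Answer: 0/1 1/2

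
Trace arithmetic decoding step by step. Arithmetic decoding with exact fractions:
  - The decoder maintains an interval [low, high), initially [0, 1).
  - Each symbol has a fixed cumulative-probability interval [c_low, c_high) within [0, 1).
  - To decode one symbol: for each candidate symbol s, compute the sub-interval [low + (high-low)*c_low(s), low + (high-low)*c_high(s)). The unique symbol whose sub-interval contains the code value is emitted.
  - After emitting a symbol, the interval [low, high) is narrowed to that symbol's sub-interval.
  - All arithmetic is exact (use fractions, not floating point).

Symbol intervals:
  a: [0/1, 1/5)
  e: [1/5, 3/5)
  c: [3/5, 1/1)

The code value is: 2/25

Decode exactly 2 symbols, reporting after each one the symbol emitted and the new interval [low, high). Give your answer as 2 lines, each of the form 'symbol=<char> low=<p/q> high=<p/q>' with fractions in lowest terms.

Answer: symbol=a low=0/1 high=1/5
symbol=e low=1/25 high=3/25

Derivation:
Step 1: interval [0/1, 1/1), width = 1/1 - 0/1 = 1/1
  'a': [0/1 + 1/1*0/1, 0/1 + 1/1*1/5) = [0/1, 1/5) <- contains code 2/25
  'e': [0/1 + 1/1*1/5, 0/1 + 1/1*3/5) = [1/5, 3/5)
  'c': [0/1 + 1/1*3/5, 0/1 + 1/1*1/1) = [3/5, 1/1)
  emit 'a', narrow to [0/1, 1/5)
Step 2: interval [0/1, 1/5), width = 1/5 - 0/1 = 1/5
  'a': [0/1 + 1/5*0/1, 0/1 + 1/5*1/5) = [0/1, 1/25)
  'e': [0/1 + 1/5*1/5, 0/1 + 1/5*3/5) = [1/25, 3/25) <- contains code 2/25
  'c': [0/1 + 1/5*3/5, 0/1 + 1/5*1/1) = [3/25, 1/5)
  emit 'e', narrow to [1/25, 3/25)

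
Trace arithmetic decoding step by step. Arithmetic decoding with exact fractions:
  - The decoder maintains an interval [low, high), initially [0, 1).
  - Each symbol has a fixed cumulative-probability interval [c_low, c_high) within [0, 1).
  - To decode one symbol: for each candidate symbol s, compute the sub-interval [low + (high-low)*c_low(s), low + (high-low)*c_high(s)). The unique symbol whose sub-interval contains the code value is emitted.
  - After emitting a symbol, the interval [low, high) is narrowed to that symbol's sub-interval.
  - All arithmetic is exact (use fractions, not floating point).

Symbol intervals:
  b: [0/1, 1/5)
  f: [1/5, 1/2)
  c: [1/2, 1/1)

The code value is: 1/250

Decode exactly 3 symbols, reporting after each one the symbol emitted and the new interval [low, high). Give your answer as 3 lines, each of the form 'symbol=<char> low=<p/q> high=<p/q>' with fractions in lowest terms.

Answer: symbol=b low=0/1 high=1/5
symbol=b low=0/1 high=1/25
symbol=b low=0/1 high=1/125

Derivation:
Step 1: interval [0/1, 1/1), width = 1/1 - 0/1 = 1/1
  'b': [0/1 + 1/1*0/1, 0/1 + 1/1*1/5) = [0/1, 1/5) <- contains code 1/250
  'f': [0/1 + 1/1*1/5, 0/1 + 1/1*1/2) = [1/5, 1/2)
  'c': [0/1 + 1/1*1/2, 0/1 + 1/1*1/1) = [1/2, 1/1)
  emit 'b', narrow to [0/1, 1/5)
Step 2: interval [0/1, 1/5), width = 1/5 - 0/1 = 1/5
  'b': [0/1 + 1/5*0/1, 0/1 + 1/5*1/5) = [0/1, 1/25) <- contains code 1/250
  'f': [0/1 + 1/5*1/5, 0/1 + 1/5*1/2) = [1/25, 1/10)
  'c': [0/1 + 1/5*1/2, 0/1 + 1/5*1/1) = [1/10, 1/5)
  emit 'b', narrow to [0/1, 1/25)
Step 3: interval [0/1, 1/25), width = 1/25 - 0/1 = 1/25
  'b': [0/1 + 1/25*0/1, 0/1 + 1/25*1/5) = [0/1, 1/125) <- contains code 1/250
  'f': [0/1 + 1/25*1/5, 0/1 + 1/25*1/2) = [1/125, 1/50)
  'c': [0/1 + 1/25*1/2, 0/1 + 1/25*1/1) = [1/50, 1/25)
  emit 'b', narrow to [0/1, 1/125)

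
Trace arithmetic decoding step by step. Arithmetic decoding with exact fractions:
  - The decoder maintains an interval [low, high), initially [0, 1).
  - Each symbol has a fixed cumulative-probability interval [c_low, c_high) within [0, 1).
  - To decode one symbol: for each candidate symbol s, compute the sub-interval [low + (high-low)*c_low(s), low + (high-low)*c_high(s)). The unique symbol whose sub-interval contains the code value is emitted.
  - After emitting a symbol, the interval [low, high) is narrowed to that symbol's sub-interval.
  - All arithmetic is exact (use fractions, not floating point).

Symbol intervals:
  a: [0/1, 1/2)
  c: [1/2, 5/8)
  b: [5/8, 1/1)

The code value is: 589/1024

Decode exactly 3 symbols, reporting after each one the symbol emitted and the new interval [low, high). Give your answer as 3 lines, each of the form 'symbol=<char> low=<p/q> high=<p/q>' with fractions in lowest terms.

Answer: symbol=c low=1/2 high=5/8
symbol=c low=9/16 high=37/64
symbol=b low=293/512 high=37/64

Derivation:
Step 1: interval [0/1, 1/1), width = 1/1 - 0/1 = 1/1
  'a': [0/1 + 1/1*0/1, 0/1 + 1/1*1/2) = [0/1, 1/2)
  'c': [0/1 + 1/1*1/2, 0/1 + 1/1*5/8) = [1/2, 5/8) <- contains code 589/1024
  'b': [0/1 + 1/1*5/8, 0/1 + 1/1*1/1) = [5/8, 1/1)
  emit 'c', narrow to [1/2, 5/8)
Step 2: interval [1/2, 5/8), width = 5/8 - 1/2 = 1/8
  'a': [1/2 + 1/8*0/1, 1/2 + 1/8*1/2) = [1/2, 9/16)
  'c': [1/2 + 1/8*1/2, 1/2 + 1/8*5/8) = [9/16, 37/64) <- contains code 589/1024
  'b': [1/2 + 1/8*5/8, 1/2 + 1/8*1/1) = [37/64, 5/8)
  emit 'c', narrow to [9/16, 37/64)
Step 3: interval [9/16, 37/64), width = 37/64 - 9/16 = 1/64
  'a': [9/16 + 1/64*0/1, 9/16 + 1/64*1/2) = [9/16, 73/128)
  'c': [9/16 + 1/64*1/2, 9/16 + 1/64*5/8) = [73/128, 293/512)
  'b': [9/16 + 1/64*5/8, 9/16 + 1/64*1/1) = [293/512, 37/64) <- contains code 589/1024
  emit 'b', narrow to [293/512, 37/64)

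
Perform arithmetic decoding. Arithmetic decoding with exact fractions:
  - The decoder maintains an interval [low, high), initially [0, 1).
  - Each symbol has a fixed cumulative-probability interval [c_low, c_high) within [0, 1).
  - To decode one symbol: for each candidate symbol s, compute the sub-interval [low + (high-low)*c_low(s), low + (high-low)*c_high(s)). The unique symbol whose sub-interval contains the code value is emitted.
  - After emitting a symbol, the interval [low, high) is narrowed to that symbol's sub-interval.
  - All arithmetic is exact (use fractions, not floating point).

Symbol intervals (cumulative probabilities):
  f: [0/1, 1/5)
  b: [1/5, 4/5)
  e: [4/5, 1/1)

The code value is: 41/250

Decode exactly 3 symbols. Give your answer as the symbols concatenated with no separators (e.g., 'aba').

Answer: fef

Derivation:
Step 1: interval [0/1, 1/1), width = 1/1 - 0/1 = 1/1
  'f': [0/1 + 1/1*0/1, 0/1 + 1/1*1/5) = [0/1, 1/5) <- contains code 41/250
  'b': [0/1 + 1/1*1/5, 0/1 + 1/1*4/5) = [1/5, 4/5)
  'e': [0/1 + 1/1*4/5, 0/1 + 1/1*1/1) = [4/5, 1/1)
  emit 'f', narrow to [0/1, 1/5)
Step 2: interval [0/1, 1/5), width = 1/5 - 0/1 = 1/5
  'f': [0/1 + 1/5*0/1, 0/1 + 1/5*1/5) = [0/1, 1/25)
  'b': [0/1 + 1/5*1/5, 0/1 + 1/5*4/5) = [1/25, 4/25)
  'e': [0/1 + 1/5*4/5, 0/1 + 1/5*1/1) = [4/25, 1/5) <- contains code 41/250
  emit 'e', narrow to [4/25, 1/5)
Step 3: interval [4/25, 1/5), width = 1/5 - 4/25 = 1/25
  'f': [4/25 + 1/25*0/1, 4/25 + 1/25*1/5) = [4/25, 21/125) <- contains code 41/250
  'b': [4/25 + 1/25*1/5, 4/25 + 1/25*4/5) = [21/125, 24/125)
  'e': [4/25 + 1/25*4/5, 4/25 + 1/25*1/1) = [24/125, 1/5)
  emit 'f', narrow to [4/25, 21/125)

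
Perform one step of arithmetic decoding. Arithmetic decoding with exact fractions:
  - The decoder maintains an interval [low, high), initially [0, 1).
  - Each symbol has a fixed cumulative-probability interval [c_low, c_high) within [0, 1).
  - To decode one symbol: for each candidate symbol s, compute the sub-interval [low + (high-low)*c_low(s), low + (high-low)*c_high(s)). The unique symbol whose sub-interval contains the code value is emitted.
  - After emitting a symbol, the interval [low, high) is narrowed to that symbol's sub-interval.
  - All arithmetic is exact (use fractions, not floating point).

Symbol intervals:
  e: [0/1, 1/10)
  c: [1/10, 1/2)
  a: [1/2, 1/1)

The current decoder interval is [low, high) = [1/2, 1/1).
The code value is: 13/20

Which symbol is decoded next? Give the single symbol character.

Interval width = high − low = 1/1 − 1/2 = 1/2
Scaled code = (code − low) / width = (13/20 − 1/2) / 1/2 = 3/10
  e: [0/1, 1/10) 
  c: [1/10, 1/2) ← scaled code falls here ✓
  a: [1/2, 1/1) 

Answer: c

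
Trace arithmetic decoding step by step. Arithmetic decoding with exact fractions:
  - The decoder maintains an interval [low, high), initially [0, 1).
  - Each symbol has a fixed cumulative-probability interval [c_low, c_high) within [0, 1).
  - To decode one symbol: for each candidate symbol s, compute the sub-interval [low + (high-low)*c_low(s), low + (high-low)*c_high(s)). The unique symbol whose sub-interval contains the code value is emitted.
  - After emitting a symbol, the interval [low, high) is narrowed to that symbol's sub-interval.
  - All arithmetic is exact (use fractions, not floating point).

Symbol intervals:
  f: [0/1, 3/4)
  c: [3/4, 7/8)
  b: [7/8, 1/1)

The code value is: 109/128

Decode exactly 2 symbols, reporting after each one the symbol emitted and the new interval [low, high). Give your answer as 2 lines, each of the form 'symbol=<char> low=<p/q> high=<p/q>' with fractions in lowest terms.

Answer: symbol=c low=3/4 high=7/8
symbol=c low=27/32 high=55/64

Derivation:
Step 1: interval [0/1, 1/1), width = 1/1 - 0/1 = 1/1
  'f': [0/1 + 1/1*0/1, 0/1 + 1/1*3/4) = [0/1, 3/4)
  'c': [0/1 + 1/1*3/4, 0/1 + 1/1*7/8) = [3/4, 7/8) <- contains code 109/128
  'b': [0/1 + 1/1*7/8, 0/1 + 1/1*1/1) = [7/8, 1/1)
  emit 'c', narrow to [3/4, 7/8)
Step 2: interval [3/4, 7/8), width = 7/8 - 3/4 = 1/8
  'f': [3/4 + 1/8*0/1, 3/4 + 1/8*3/4) = [3/4, 27/32)
  'c': [3/4 + 1/8*3/4, 3/4 + 1/8*7/8) = [27/32, 55/64) <- contains code 109/128
  'b': [3/4 + 1/8*7/8, 3/4 + 1/8*1/1) = [55/64, 7/8)
  emit 'c', narrow to [27/32, 55/64)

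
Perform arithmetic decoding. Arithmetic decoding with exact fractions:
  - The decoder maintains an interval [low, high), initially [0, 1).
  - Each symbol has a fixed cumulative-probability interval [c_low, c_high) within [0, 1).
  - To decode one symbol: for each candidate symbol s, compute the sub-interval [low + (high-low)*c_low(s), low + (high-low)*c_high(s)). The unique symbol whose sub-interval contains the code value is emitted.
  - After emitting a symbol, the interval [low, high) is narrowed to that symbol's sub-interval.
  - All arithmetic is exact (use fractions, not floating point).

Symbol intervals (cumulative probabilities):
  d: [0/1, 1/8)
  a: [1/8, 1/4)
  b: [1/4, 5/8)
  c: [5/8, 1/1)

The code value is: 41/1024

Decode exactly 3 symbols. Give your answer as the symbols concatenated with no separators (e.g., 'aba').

Step 1: interval [0/1, 1/1), width = 1/1 - 0/1 = 1/1
  'd': [0/1 + 1/1*0/1, 0/1 + 1/1*1/8) = [0/1, 1/8) <- contains code 41/1024
  'a': [0/1 + 1/1*1/8, 0/1 + 1/1*1/4) = [1/8, 1/4)
  'b': [0/1 + 1/1*1/4, 0/1 + 1/1*5/8) = [1/4, 5/8)
  'c': [0/1 + 1/1*5/8, 0/1 + 1/1*1/1) = [5/8, 1/1)
  emit 'd', narrow to [0/1, 1/8)
Step 2: interval [0/1, 1/8), width = 1/8 - 0/1 = 1/8
  'd': [0/1 + 1/8*0/1, 0/1 + 1/8*1/8) = [0/1, 1/64)
  'a': [0/1 + 1/8*1/8, 0/1 + 1/8*1/4) = [1/64, 1/32)
  'b': [0/1 + 1/8*1/4, 0/1 + 1/8*5/8) = [1/32, 5/64) <- contains code 41/1024
  'c': [0/1 + 1/8*5/8, 0/1 + 1/8*1/1) = [5/64, 1/8)
  emit 'b', narrow to [1/32, 5/64)
Step 3: interval [1/32, 5/64), width = 5/64 - 1/32 = 3/64
  'd': [1/32 + 3/64*0/1, 1/32 + 3/64*1/8) = [1/32, 19/512)
  'a': [1/32 + 3/64*1/8, 1/32 + 3/64*1/4) = [19/512, 11/256) <- contains code 41/1024
  'b': [1/32 + 3/64*1/4, 1/32 + 3/64*5/8) = [11/256, 31/512)
  'c': [1/32 + 3/64*5/8, 1/32 + 3/64*1/1) = [31/512, 5/64)
  emit 'a', narrow to [19/512, 11/256)

Answer: dba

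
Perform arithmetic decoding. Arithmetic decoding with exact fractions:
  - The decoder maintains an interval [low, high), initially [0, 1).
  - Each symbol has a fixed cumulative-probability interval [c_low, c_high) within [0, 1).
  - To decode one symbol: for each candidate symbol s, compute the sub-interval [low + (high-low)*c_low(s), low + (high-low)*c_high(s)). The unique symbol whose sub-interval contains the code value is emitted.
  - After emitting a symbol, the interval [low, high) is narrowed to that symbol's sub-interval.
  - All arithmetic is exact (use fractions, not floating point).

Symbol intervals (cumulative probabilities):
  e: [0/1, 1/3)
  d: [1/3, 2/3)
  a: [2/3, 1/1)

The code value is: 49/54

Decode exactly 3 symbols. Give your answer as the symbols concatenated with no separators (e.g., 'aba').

Answer: aae

Derivation:
Step 1: interval [0/1, 1/1), width = 1/1 - 0/1 = 1/1
  'e': [0/1 + 1/1*0/1, 0/1 + 1/1*1/3) = [0/1, 1/3)
  'd': [0/1 + 1/1*1/3, 0/1 + 1/1*2/3) = [1/3, 2/3)
  'a': [0/1 + 1/1*2/3, 0/1 + 1/1*1/1) = [2/3, 1/1) <- contains code 49/54
  emit 'a', narrow to [2/3, 1/1)
Step 2: interval [2/3, 1/1), width = 1/1 - 2/3 = 1/3
  'e': [2/3 + 1/3*0/1, 2/3 + 1/3*1/3) = [2/3, 7/9)
  'd': [2/3 + 1/3*1/3, 2/3 + 1/3*2/3) = [7/9, 8/9)
  'a': [2/3 + 1/3*2/3, 2/3 + 1/3*1/1) = [8/9, 1/1) <- contains code 49/54
  emit 'a', narrow to [8/9, 1/1)
Step 3: interval [8/9, 1/1), width = 1/1 - 8/9 = 1/9
  'e': [8/9 + 1/9*0/1, 8/9 + 1/9*1/3) = [8/9, 25/27) <- contains code 49/54
  'd': [8/9 + 1/9*1/3, 8/9 + 1/9*2/3) = [25/27, 26/27)
  'a': [8/9 + 1/9*2/3, 8/9 + 1/9*1/1) = [26/27, 1/1)
  emit 'e', narrow to [8/9, 25/27)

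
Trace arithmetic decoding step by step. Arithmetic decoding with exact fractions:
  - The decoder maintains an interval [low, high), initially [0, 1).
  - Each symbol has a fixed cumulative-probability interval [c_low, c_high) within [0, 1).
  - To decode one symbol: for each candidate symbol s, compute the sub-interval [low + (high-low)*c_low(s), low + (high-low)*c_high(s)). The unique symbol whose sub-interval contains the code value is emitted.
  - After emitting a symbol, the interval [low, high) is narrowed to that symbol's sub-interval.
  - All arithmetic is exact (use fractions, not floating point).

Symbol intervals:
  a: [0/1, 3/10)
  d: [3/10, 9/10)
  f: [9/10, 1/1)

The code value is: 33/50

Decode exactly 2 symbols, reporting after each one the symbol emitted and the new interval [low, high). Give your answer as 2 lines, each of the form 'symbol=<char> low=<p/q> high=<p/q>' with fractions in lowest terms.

Answer: symbol=d low=3/10 high=9/10
symbol=d low=12/25 high=21/25

Derivation:
Step 1: interval [0/1, 1/1), width = 1/1 - 0/1 = 1/1
  'a': [0/1 + 1/1*0/1, 0/1 + 1/1*3/10) = [0/1, 3/10)
  'd': [0/1 + 1/1*3/10, 0/1 + 1/1*9/10) = [3/10, 9/10) <- contains code 33/50
  'f': [0/1 + 1/1*9/10, 0/1 + 1/1*1/1) = [9/10, 1/1)
  emit 'd', narrow to [3/10, 9/10)
Step 2: interval [3/10, 9/10), width = 9/10 - 3/10 = 3/5
  'a': [3/10 + 3/5*0/1, 3/10 + 3/5*3/10) = [3/10, 12/25)
  'd': [3/10 + 3/5*3/10, 3/10 + 3/5*9/10) = [12/25, 21/25) <- contains code 33/50
  'f': [3/10 + 3/5*9/10, 3/10 + 3/5*1/1) = [21/25, 9/10)
  emit 'd', narrow to [12/25, 21/25)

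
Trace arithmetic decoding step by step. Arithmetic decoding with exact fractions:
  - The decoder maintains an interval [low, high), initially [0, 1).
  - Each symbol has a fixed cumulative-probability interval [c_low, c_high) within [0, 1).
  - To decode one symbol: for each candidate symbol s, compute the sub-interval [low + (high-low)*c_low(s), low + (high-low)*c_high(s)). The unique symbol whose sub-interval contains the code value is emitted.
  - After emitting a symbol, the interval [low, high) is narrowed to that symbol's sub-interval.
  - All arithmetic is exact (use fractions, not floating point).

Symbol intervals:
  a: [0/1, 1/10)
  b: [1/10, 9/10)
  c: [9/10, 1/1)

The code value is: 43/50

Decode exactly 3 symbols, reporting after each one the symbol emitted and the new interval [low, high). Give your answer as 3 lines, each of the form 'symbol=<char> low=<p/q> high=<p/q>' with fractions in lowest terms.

Answer: symbol=b low=1/10 high=9/10
symbol=c low=41/50 high=9/10
symbol=b low=207/250 high=223/250

Derivation:
Step 1: interval [0/1, 1/1), width = 1/1 - 0/1 = 1/1
  'a': [0/1 + 1/1*0/1, 0/1 + 1/1*1/10) = [0/1, 1/10)
  'b': [0/1 + 1/1*1/10, 0/1 + 1/1*9/10) = [1/10, 9/10) <- contains code 43/50
  'c': [0/1 + 1/1*9/10, 0/1 + 1/1*1/1) = [9/10, 1/1)
  emit 'b', narrow to [1/10, 9/10)
Step 2: interval [1/10, 9/10), width = 9/10 - 1/10 = 4/5
  'a': [1/10 + 4/5*0/1, 1/10 + 4/5*1/10) = [1/10, 9/50)
  'b': [1/10 + 4/5*1/10, 1/10 + 4/5*9/10) = [9/50, 41/50)
  'c': [1/10 + 4/5*9/10, 1/10 + 4/5*1/1) = [41/50, 9/10) <- contains code 43/50
  emit 'c', narrow to [41/50, 9/10)
Step 3: interval [41/50, 9/10), width = 9/10 - 41/50 = 2/25
  'a': [41/50 + 2/25*0/1, 41/50 + 2/25*1/10) = [41/50, 207/250)
  'b': [41/50 + 2/25*1/10, 41/50 + 2/25*9/10) = [207/250, 223/250) <- contains code 43/50
  'c': [41/50 + 2/25*9/10, 41/50 + 2/25*1/1) = [223/250, 9/10)
  emit 'b', narrow to [207/250, 223/250)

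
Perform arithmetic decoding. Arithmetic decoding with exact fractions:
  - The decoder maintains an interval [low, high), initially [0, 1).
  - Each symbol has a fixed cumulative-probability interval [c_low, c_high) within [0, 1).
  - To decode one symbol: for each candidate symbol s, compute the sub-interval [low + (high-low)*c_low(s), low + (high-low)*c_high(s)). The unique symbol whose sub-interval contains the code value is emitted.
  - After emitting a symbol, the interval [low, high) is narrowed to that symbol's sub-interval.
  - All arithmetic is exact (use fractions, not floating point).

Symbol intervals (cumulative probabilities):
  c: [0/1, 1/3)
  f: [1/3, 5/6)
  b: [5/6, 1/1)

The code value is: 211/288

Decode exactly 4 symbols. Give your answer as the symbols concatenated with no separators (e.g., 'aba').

Step 1: interval [0/1, 1/1), width = 1/1 - 0/1 = 1/1
  'c': [0/1 + 1/1*0/1, 0/1 + 1/1*1/3) = [0/1, 1/3)
  'f': [0/1 + 1/1*1/3, 0/1 + 1/1*5/6) = [1/3, 5/6) <- contains code 211/288
  'b': [0/1 + 1/1*5/6, 0/1 + 1/1*1/1) = [5/6, 1/1)
  emit 'f', narrow to [1/3, 5/6)
Step 2: interval [1/3, 5/6), width = 5/6 - 1/3 = 1/2
  'c': [1/3 + 1/2*0/1, 1/3 + 1/2*1/3) = [1/3, 1/2)
  'f': [1/3 + 1/2*1/3, 1/3 + 1/2*5/6) = [1/2, 3/4) <- contains code 211/288
  'b': [1/3 + 1/2*5/6, 1/3 + 1/2*1/1) = [3/4, 5/6)
  emit 'f', narrow to [1/2, 3/4)
Step 3: interval [1/2, 3/4), width = 3/4 - 1/2 = 1/4
  'c': [1/2 + 1/4*0/1, 1/2 + 1/4*1/3) = [1/2, 7/12)
  'f': [1/2 + 1/4*1/3, 1/2 + 1/4*5/6) = [7/12, 17/24)
  'b': [1/2 + 1/4*5/6, 1/2 + 1/4*1/1) = [17/24, 3/4) <- contains code 211/288
  emit 'b', narrow to [17/24, 3/4)
Step 4: interval [17/24, 3/4), width = 3/4 - 17/24 = 1/24
  'c': [17/24 + 1/24*0/1, 17/24 + 1/24*1/3) = [17/24, 13/18)
  'f': [17/24 + 1/24*1/3, 17/24 + 1/24*5/6) = [13/18, 107/144) <- contains code 211/288
  'b': [17/24 + 1/24*5/6, 17/24 + 1/24*1/1) = [107/144, 3/4)
  emit 'f', narrow to [13/18, 107/144)

Answer: ffbf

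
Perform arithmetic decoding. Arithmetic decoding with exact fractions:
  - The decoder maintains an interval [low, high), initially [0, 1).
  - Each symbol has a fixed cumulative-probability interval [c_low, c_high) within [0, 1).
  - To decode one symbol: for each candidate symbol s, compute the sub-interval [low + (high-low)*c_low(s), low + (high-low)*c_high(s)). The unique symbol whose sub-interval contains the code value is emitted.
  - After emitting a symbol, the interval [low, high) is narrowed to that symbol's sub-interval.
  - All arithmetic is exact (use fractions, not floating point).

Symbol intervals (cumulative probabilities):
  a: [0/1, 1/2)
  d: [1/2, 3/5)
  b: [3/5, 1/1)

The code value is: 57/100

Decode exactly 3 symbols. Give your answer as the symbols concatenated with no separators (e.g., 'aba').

Step 1: interval [0/1, 1/1), width = 1/1 - 0/1 = 1/1
  'a': [0/1 + 1/1*0/1, 0/1 + 1/1*1/2) = [0/1, 1/2)
  'd': [0/1 + 1/1*1/2, 0/1 + 1/1*3/5) = [1/2, 3/5) <- contains code 57/100
  'b': [0/1 + 1/1*3/5, 0/1 + 1/1*1/1) = [3/5, 1/1)
  emit 'd', narrow to [1/2, 3/5)
Step 2: interval [1/2, 3/5), width = 3/5 - 1/2 = 1/10
  'a': [1/2 + 1/10*0/1, 1/2 + 1/10*1/2) = [1/2, 11/20)
  'd': [1/2 + 1/10*1/2, 1/2 + 1/10*3/5) = [11/20, 14/25)
  'b': [1/2 + 1/10*3/5, 1/2 + 1/10*1/1) = [14/25, 3/5) <- contains code 57/100
  emit 'b', narrow to [14/25, 3/5)
Step 3: interval [14/25, 3/5), width = 3/5 - 14/25 = 1/25
  'a': [14/25 + 1/25*0/1, 14/25 + 1/25*1/2) = [14/25, 29/50) <- contains code 57/100
  'd': [14/25 + 1/25*1/2, 14/25 + 1/25*3/5) = [29/50, 73/125)
  'b': [14/25 + 1/25*3/5, 14/25 + 1/25*1/1) = [73/125, 3/5)
  emit 'a', narrow to [14/25, 29/50)

Answer: dba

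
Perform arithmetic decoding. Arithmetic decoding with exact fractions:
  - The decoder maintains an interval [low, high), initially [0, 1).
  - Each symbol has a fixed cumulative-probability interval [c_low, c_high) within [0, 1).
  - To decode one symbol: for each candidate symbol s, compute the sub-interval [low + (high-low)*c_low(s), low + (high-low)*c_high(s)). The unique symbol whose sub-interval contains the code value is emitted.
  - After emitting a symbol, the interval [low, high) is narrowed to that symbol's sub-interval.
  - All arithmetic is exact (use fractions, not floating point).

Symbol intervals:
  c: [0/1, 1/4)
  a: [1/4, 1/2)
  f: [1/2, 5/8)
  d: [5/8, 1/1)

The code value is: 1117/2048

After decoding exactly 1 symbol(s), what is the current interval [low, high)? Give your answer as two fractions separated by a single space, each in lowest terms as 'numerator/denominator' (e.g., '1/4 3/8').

Step 1: interval [0/1, 1/1), width = 1/1 - 0/1 = 1/1
  'c': [0/1 + 1/1*0/1, 0/1 + 1/1*1/4) = [0/1, 1/4)
  'a': [0/1 + 1/1*1/4, 0/1 + 1/1*1/2) = [1/4, 1/2)
  'f': [0/1 + 1/1*1/2, 0/1 + 1/1*5/8) = [1/2, 5/8) <- contains code 1117/2048
  'd': [0/1 + 1/1*5/8, 0/1 + 1/1*1/1) = [5/8, 1/1)
  emit 'f', narrow to [1/2, 5/8)

Answer: 1/2 5/8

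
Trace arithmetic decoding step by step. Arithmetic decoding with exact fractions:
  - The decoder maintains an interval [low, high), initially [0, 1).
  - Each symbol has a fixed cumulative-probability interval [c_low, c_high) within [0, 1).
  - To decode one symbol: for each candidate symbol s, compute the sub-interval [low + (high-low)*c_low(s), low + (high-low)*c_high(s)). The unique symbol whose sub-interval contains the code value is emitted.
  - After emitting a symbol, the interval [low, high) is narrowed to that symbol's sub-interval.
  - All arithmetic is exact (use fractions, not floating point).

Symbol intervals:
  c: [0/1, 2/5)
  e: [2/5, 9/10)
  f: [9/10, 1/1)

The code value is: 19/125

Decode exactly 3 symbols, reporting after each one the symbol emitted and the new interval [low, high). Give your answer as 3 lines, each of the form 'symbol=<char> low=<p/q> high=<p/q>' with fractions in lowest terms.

Step 1: interval [0/1, 1/1), width = 1/1 - 0/1 = 1/1
  'c': [0/1 + 1/1*0/1, 0/1 + 1/1*2/5) = [0/1, 2/5) <- contains code 19/125
  'e': [0/1 + 1/1*2/5, 0/1 + 1/1*9/10) = [2/5, 9/10)
  'f': [0/1 + 1/1*9/10, 0/1 + 1/1*1/1) = [9/10, 1/1)
  emit 'c', narrow to [0/1, 2/5)
Step 2: interval [0/1, 2/5), width = 2/5 - 0/1 = 2/5
  'c': [0/1 + 2/5*0/1, 0/1 + 2/5*2/5) = [0/1, 4/25) <- contains code 19/125
  'e': [0/1 + 2/5*2/5, 0/1 + 2/5*9/10) = [4/25, 9/25)
  'f': [0/1 + 2/5*9/10, 0/1 + 2/5*1/1) = [9/25, 2/5)
  emit 'c', narrow to [0/1, 4/25)
Step 3: interval [0/1, 4/25), width = 4/25 - 0/1 = 4/25
  'c': [0/1 + 4/25*0/1, 0/1 + 4/25*2/5) = [0/1, 8/125)
  'e': [0/1 + 4/25*2/5, 0/1 + 4/25*9/10) = [8/125, 18/125)
  'f': [0/1 + 4/25*9/10, 0/1 + 4/25*1/1) = [18/125, 4/25) <- contains code 19/125
  emit 'f', narrow to [18/125, 4/25)

Answer: symbol=c low=0/1 high=2/5
symbol=c low=0/1 high=4/25
symbol=f low=18/125 high=4/25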